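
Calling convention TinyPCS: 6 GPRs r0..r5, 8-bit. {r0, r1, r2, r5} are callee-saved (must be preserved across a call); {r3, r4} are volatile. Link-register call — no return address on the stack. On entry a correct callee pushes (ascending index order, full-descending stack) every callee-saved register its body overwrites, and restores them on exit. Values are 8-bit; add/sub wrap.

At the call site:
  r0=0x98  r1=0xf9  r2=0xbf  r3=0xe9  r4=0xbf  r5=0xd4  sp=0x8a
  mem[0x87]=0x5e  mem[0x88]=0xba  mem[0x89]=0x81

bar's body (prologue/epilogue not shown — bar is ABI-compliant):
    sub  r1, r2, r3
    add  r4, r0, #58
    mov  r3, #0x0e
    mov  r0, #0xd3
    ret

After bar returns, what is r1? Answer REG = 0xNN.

REG = 0xf9

prologue: push r0 → mem[0x89]=0x98, sp=0x89
prologue: push r1 → mem[0x88]=0xf9, sp=0x88
body[0] sub  r1, r2, r3 → r1=0xd6
body[1] add  r4, r0, #58 → r4=0xd2
body[2] mov  r3, #0x0e → r3=0x0e
body[3] mov  r0, #0xd3 → r0=0xd3
epilogue: pop r1=0xf9, sp=0x89
epilogue: pop r0=0x98, sp=0x8a
r1 is callee-saved → restored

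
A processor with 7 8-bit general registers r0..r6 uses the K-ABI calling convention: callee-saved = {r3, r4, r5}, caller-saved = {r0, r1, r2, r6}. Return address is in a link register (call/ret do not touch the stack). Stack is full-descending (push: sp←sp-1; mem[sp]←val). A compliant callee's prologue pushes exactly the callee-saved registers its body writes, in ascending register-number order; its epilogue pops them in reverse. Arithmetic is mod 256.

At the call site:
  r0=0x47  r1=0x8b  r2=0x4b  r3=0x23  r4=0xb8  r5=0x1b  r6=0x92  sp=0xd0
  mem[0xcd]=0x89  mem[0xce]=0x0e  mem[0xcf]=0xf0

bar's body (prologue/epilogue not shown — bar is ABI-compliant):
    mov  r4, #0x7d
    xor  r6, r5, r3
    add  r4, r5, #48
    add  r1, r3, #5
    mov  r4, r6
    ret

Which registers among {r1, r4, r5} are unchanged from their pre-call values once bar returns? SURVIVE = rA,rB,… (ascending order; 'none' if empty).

prologue: push r4 -> mem[0xcf]=0xb8, sp=0xcf
body[0] mov  r4, #0x7d -> r4=0x7d
body[1] xor  r6, r5, r3 -> r6=0x38
body[2] add  r4, r5, #48 -> r4=0x4b
body[3] add  r1, r3, #5 -> r1=0x28
body[4] mov  r4, r6 -> r4=0x38
epilogue: pop r4=0xb8, sp=0xd0
r1: caller-saved, written=True
r4: callee-saved, written=True
r5: callee-saved, written=False

SURVIVE = r4,r5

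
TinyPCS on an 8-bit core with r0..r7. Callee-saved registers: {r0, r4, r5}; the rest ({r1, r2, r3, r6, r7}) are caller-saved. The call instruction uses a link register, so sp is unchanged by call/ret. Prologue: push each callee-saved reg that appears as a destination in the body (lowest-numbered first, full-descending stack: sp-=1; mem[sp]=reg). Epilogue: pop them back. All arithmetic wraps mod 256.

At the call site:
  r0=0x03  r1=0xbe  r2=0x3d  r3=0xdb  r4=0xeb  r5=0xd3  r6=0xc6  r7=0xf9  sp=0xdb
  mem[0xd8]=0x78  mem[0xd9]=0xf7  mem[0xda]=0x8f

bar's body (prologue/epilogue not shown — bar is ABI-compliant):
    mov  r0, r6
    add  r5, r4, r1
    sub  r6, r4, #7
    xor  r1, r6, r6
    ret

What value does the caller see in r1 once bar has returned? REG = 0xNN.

prologue: push r0 → mem[0xda]=0x03, sp=0xda
prologue: push r5 → mem[0xd9]=0xd3, sp=0xd9
body[0] mov  r0, r6 → r0=0xc6
body[1] add  r5, r4, r1 → r5=0xa9
body[2] sub  r6, r4, #7 → r6=0xe4
body[3] xor  r1, r6, r6 → r1=0x00
epilogue: pop r5=0xd3, sp=0xda
epilogue: pop r0=0x03, sp=0xdb
r1 is caller-saved → body value

REG = 0x00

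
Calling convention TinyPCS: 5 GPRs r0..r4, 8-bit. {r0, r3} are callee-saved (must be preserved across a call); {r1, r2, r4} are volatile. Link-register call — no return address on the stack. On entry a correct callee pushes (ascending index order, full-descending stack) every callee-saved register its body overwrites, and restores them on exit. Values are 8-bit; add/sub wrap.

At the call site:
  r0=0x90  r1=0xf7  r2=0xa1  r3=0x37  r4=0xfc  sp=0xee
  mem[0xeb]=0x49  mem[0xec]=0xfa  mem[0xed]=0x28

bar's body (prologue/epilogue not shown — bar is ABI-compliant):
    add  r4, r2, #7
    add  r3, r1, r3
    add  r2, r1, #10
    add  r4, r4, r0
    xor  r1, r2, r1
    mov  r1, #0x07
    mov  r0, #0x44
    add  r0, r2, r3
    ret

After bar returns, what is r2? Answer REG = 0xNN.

REG = 0x01

prologue: push r0 -> mem[0xed]=0x90, sp=0xed
prologue: push r3 -> mem[0xec]=0x37, sp=0xec
body[0] add  r4, r2, #7 -> r4=0xa8
body[1] add  r3, r1, r3 -> r3=0x2e
body[2] add  r2, r1, #10 -> r2=0x01
body[3] add  r4, r4, r0 -> r4=0x38
body[4] xor  r1, r2, r1 -> r1=0xf6
body[5] mov  r1, #0x07 -> r1=0x07
body[6] mov  r0, #0x44 -> r0=0x44
body[7] add  r0, r2, r3 -> r0=0x2f
epilogue: pop r3=0x37, sp=0xed
epilogue: pop r0=0x90, sp=0xee
r2 is caller-saved -> body value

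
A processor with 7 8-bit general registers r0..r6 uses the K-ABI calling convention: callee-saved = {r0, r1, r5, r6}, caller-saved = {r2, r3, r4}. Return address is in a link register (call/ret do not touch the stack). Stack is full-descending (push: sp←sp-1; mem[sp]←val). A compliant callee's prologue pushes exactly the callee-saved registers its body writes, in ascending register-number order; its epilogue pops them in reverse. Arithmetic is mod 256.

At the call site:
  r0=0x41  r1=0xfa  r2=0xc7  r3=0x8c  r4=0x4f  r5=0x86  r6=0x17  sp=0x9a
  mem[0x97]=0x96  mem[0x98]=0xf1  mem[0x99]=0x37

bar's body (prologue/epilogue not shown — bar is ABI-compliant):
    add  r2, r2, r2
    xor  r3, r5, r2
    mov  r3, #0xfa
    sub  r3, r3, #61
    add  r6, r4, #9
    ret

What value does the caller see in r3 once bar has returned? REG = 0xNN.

REG = 0xbd

prologue: push r6 → mem[0x99]=0x17, sp=0x99
body[0] add  r2, r2, r2 → r2=0x8e
body[1] xor  r3, r5, r2 → r3=0x08
body[2] mov  r3, #0xfa → r3=0xfa
body[3] sub  r3, r3, #61 → r3=0xbd
body[4] add  r6, r4, #9 → r6=0x58
epilogue: pop r6=0x17, sp=0x9a
r3 is caller-saved → body value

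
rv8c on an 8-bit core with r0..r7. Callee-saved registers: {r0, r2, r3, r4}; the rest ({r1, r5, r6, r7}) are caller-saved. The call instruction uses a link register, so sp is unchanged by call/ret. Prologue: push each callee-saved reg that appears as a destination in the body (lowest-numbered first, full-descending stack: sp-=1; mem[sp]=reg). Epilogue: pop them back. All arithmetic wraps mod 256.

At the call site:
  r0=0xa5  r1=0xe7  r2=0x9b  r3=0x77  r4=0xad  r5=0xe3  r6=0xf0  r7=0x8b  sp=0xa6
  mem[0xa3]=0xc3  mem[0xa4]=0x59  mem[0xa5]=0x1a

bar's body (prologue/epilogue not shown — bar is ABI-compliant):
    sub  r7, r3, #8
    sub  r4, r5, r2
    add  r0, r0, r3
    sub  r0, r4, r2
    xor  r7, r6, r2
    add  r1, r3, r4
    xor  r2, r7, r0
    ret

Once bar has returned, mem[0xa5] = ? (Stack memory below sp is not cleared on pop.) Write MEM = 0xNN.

prologue: push r0 → mem[0xa5]=0xa5, sp=0xa5
prologue: push r2 → mem[0xa4]=0x9b, sp=0xa4
prologue: push r4 → mem[0xa3]=0xad, sp=0xa3
body[0] sub  r7, r3, #8 → r7=0x6f
body[1] sub  r4, r5, r2 → r4=0x48
body[2] add  r0, r0, r3 → r0=0x1c
body[3] sub  r0, r4, r2 → r0=0xad
body[4] xor  r7, r6, r2 → r7=0x6b
body[5] add  r1, r3, r4 → r1=0xbf
body[6] xor  r2, r7, r0 → r2=0xc6
epilogue: pop r4=0xad, sp=0xa4
epilogue: pop r2=0x9b, sp=0xa5
epilogue: pop r0=0xa5, sp=0xa6
prologue pushed ['r0', 'r2', 'r4'] at ['0xa5', '0xa4', '0xa3']

MEM = 0xa5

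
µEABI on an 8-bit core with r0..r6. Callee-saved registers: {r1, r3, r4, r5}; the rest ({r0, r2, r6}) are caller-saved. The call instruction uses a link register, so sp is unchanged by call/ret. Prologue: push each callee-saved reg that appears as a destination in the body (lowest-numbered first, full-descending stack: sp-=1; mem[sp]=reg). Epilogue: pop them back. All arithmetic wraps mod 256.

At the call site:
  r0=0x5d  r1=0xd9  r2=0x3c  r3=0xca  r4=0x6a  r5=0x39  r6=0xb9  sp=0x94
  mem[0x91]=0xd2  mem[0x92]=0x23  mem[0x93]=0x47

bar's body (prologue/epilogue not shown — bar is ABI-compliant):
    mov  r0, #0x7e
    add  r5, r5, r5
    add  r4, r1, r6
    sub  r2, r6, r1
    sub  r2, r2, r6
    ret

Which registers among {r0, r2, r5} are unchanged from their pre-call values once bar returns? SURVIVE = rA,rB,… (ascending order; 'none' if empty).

SURVIVE = r5

prologue: push r4 → mem[0x93]=0x6a, sp=0x93
prologue: push r5 → mem[0x92]=0x39, sp=0x92
body[0] mov  r0, #0x7e → r0=0x7e
body[1] add  r5, r5, r5 → r5=0x72
body[2] add  r4, r1, r6 → r4=0x92
body[3] sub  r2, r6, r1 → r2=0xe0
body[4] sub  r2, r2, r6 → r2=0x27
epilogue: pop r5=0x39, sp=0x93
epilogue: pop r4=0x6a, sp=0x94
r0: caller-saved, written=True
r2: caller-saved, written=True
r5: callee-saved, written=True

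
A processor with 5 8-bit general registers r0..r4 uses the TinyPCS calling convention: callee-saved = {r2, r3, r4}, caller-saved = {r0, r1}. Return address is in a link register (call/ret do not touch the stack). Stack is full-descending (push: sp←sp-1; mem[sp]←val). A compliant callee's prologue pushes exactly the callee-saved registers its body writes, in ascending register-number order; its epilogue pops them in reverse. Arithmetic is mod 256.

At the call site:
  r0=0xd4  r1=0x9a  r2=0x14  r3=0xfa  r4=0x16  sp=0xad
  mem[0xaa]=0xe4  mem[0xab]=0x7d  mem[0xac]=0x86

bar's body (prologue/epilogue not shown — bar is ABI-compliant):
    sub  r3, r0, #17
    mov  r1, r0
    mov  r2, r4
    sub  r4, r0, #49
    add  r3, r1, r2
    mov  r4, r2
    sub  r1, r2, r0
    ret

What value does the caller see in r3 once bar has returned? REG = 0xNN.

REG = 0xfa

prologue: push r2 → mem[0xac]=0x14, sp=0xac
prologue: push r3 → mem[0xab]=0xfa, sp=0xab
prologue: push r4 → mem[0xaa]=0x16, sp=0xaa
body[0] sub  r3, r0, #17 → r3=0xc3
body[1] mov  r1, r0 → r1=0xd4
body[2] mov  r2, r4 → r2=0x16
body[3] sub  r4, r0, #49 → r4=0xa3
body[4] add  r3, r1, r2 → r3=0xea
body[5] mov  r4, r2 → r4=0x16
body[6] sub  r1, r2, r0 → r1=0x42
epilogue: pop r4=0x16, sp=0xab
epilogue: pop r3=0xfa, sp=0xac
epilogue: pop r2=0x14, sp=0xad
r3 is callee-saved → restored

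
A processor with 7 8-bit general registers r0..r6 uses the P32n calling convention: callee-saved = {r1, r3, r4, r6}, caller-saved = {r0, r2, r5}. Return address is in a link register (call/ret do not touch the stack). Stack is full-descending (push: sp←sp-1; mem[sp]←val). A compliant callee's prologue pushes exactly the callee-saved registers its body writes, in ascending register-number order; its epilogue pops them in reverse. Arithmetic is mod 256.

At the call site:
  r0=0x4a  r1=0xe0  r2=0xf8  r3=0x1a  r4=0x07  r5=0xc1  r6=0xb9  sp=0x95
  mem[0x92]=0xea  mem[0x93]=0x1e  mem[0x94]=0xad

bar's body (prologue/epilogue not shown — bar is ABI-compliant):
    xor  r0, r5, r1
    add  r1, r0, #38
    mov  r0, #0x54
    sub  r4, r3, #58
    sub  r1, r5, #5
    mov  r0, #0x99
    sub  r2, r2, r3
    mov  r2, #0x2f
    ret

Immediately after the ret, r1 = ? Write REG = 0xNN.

REG = 0xe0

prologue: push r1 → mem[0x94]=0xe0, sp=0x94
prologue: push r4 → mem[0x93]=0x07, sp=0x93
body[0] xor  r0, r5, r1 → r0=0x21
body[1] add  r1, r0, #38 → r1=0x47
body[2] mov  r0, #0x54 → r0=0x54
body[3] sub  r4, r3, #58 → r4=0xe0
body[4] sub  r1, r5, #5 → r1=0xbc
body[5] mov  r0, #0x99 → r0=0x99
body[6] sub  r2, r2, r3 → r2=0xde
body[7] mov  r2, #0x2f → r2=0x2f
epilogue: pop r4=0x07, sp=0x94
epilogue: pop r1=0xe0, sp=0x95
r1 is callee-saved → restored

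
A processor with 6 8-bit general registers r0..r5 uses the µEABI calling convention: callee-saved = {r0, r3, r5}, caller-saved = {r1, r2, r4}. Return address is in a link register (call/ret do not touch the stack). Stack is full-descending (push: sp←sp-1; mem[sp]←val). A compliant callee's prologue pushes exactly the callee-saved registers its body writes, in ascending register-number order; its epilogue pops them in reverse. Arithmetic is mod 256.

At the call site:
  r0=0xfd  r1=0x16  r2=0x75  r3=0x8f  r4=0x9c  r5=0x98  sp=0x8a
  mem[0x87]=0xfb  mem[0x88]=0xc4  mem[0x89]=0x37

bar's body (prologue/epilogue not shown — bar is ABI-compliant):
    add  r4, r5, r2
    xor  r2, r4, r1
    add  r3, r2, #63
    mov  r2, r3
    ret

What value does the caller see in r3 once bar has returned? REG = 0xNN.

prologue: push r3 -> mem[0x89]=0x8f, sp=0x89
body[0] add  r4, r5, r2 -> r4=0x0d
body[1] xor  r2, r4, r1 -> r2=0x1b
body[2] add  r3, r2, #63 -> r3=0x5a
body[3] mov  r2, r3 -> r2=0x5a
epilogue: pop r3=0x8f, sp=0x8a
r3 is callee-saved -> restored

REG = 0x8f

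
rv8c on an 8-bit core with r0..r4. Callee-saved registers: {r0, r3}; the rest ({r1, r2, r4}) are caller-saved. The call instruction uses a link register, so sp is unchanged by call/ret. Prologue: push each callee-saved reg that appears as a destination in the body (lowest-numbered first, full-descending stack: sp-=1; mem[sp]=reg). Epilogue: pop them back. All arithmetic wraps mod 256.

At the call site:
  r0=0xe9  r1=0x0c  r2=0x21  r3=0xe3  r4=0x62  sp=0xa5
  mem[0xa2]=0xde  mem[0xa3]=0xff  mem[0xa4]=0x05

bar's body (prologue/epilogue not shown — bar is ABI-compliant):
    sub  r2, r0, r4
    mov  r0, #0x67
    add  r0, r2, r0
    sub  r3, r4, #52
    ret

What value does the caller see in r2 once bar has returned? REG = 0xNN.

prologue: push r0 → mem[0xa4]=0xe9, sp=0xa4
prologue: push r3 → mem[0xa3]=0xe3, sp=0xa3
body[0] sub  r2, r0, r4 → r2=0x87
body[1] mov  r0, #0x67 → r0=0x67
body[2] add  r0, r2, r0 → r0=0xee
body[3] sub  r3, r4, #52 → r3=0x2e
epilogue: pop r3=0xe3, sp=0xa4
epilogue: pop r0=0xe9, sp=0xa5
r2 is caller-saved → body value

REG = 0x87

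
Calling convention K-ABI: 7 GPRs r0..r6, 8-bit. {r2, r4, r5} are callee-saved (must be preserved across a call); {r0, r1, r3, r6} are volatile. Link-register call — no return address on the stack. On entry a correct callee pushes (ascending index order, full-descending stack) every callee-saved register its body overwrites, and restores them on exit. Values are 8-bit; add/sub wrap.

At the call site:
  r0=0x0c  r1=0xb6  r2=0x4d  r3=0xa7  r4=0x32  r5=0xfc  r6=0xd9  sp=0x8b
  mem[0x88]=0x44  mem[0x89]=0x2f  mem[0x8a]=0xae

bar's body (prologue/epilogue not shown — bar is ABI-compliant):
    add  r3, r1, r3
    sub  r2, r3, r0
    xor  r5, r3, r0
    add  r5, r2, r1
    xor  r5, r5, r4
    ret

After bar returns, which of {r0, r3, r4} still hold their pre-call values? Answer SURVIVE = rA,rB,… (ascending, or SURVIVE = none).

prologue: push r2 → mem[0x8a]=0x4d, sp=0x8a
prologue: push r5 → mem[0x89]=0xfc, sp=0x89
body[0] add  r3, r1, r3 → r3=0x5d
body[1] sub  r2, r3, r0 → r2=0x51
body[2] xor  r5, r3, r0 → r5=0x51
body[3] add  r5, r2, r1 → r5=0x07
body[4] xor  r5, r5, r4 → r5=0x35
epilogue: pop r5=0xfc, sp=0x8a
epilogue: pop r2=0x4d, sp=0x8b
r0: caller-saved, written=False
r3: caller-saved, written=True
r4: callee-saved, written=False

SURVIVE = r0,r4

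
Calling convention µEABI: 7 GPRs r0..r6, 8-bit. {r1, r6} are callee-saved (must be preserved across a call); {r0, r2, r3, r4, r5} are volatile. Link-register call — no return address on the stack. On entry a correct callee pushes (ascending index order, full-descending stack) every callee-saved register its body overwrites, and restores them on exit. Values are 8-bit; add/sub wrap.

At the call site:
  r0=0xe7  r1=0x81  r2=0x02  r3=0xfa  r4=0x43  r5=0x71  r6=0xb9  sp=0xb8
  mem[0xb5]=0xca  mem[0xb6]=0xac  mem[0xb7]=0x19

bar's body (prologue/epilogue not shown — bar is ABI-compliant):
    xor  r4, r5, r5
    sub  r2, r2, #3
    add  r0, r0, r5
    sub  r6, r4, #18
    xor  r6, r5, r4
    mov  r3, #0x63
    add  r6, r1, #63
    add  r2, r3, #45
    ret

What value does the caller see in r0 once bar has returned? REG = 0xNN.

REG = 0x58

prologue: push r6 -> mem[0xb7]=0xb9, sp=0xb7
body[0] xor  r4, r5, r5 -> r4=0x00
body[1] sub  r2, r2, #3 -> r2=0xff
body[2] add  r0, r0, r5 -> r0=0x58
body[3] sub  r6, r4, #18 -> r6=0xee
body[4] xor  r6, r5, r4 -> r6=0x71
body[5] mov  r3, #0x63 -> r3=0x63
body[6] add  r6, r1, #63 -> r6=0xc0
body[7] add  r2, r3, #45 -> r2=0x90
epilogue: pop r6=0xb9, sp=0xb8
r0 is caller-saved -> body value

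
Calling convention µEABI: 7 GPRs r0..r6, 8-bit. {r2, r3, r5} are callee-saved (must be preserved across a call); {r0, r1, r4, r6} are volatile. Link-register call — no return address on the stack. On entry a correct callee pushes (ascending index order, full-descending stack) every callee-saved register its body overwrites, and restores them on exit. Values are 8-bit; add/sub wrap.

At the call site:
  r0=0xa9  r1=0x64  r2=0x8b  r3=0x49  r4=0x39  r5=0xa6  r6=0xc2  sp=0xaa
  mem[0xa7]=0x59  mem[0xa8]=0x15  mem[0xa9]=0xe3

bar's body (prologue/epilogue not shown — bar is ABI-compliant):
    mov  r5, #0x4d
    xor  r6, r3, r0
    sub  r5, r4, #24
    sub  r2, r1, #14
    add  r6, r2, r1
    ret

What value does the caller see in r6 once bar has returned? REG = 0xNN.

prologue: push r2 -> mem[0xa9]=0x8b, sp=0xa9
prologue: push r5 -> mem[0xa8]=0xa6, sp=0xa8
body[0] mov  r5, #0x4d -> r5=0x4d
body[1] xor  r6, r3, r0 -> r6=0xe0
body[2] sub  r5, r4, #24 -> r5=0x21
body[3] sub  r2, r1, #14 -> r2=0x56
body[4] add  r6, r2, r1 -> r6=0xba
epilogue: pop r5=0xa6, sp=0xa9
epilogue: pop r2=0x8b, sp=0xaa
r6 is caller-saved -> body value

REG = 0xba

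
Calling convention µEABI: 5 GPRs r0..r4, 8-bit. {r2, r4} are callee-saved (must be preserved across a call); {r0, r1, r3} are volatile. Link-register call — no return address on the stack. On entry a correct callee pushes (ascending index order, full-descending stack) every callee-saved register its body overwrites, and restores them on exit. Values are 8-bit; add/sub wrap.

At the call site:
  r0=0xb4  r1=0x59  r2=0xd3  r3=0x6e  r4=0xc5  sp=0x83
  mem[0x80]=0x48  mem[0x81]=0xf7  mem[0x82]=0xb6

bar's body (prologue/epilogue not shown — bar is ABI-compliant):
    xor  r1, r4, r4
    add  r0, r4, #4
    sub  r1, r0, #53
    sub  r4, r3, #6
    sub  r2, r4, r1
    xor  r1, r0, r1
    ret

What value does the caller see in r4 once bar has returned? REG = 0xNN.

prologue: push r2 → mem[0x82]=0xd3, sp=0x82
prologue: push r4 → mem[0x81]=0xc5, sp=0x81
body[0] xor  r1, r4, r4 → r1=0x00
body[1] add  r0, r4, #4 → r0=0xc9
body[2] sub  r1, r0, #53 → r1=0x94
body[3] sub  r4, r3, #6 → r4=0x68
body[4] sub  r2, r4, r1 → r2=0xd4
body[5] xor  r1, r0, r1 → r1=0x5d
epilogue: pop r4=0xc5, sp=0x82
epilogue: pop r2=0xd3, sp=0x83
r4 is callee-saved → restored

REG = 0xc5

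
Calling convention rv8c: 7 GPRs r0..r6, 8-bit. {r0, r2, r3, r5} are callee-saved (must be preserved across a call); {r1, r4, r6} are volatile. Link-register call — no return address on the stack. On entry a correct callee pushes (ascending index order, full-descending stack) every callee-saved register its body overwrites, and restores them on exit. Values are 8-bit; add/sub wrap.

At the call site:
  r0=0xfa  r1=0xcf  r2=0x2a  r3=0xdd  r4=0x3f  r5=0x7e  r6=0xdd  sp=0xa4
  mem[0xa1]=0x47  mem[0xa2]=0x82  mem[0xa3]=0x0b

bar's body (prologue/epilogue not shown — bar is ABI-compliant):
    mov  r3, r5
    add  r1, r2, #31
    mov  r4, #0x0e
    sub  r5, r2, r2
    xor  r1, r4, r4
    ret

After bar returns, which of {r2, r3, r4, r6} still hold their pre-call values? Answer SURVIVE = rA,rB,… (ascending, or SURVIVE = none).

SURVIVE = r2,r3,r6

prologue: push r3 -> mem[0xa3]=0xdd, sp=0xa3
prologue: push r5 -> mem[0xa2]=0x7e, sp=0xa2
body[0] mov  r3, r5 -> r3=0x7e
body[1] add  r1, r2, #31 -> r1=0x49
body[2] mov  r4, #0x0e -> r4=0x0e
body[3] sub  r5, r2, r2 -> r5=0x00
body[4] xor  r1, r4, r4 -> r1=0x00
epilogue: pop r5=0x7e, sp=0xa3
epilogue: pop r3=0xdd, sp=0xa4
r2: callee-saved, written=False
r3: callee-saved, written=True
r4: caller-saved, written=True
r6: caller-saved, written=False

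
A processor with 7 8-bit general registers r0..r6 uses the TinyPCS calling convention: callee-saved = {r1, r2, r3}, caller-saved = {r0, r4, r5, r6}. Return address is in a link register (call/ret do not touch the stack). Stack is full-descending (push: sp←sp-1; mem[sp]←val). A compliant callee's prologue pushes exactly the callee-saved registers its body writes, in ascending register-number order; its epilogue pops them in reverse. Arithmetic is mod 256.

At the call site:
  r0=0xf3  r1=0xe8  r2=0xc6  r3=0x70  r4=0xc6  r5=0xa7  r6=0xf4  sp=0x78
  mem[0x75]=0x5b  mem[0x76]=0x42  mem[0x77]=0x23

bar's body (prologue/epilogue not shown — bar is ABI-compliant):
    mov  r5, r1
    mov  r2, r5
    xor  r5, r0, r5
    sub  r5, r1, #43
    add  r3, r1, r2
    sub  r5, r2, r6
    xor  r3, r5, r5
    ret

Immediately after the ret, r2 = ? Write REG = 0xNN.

prologue: push r2 → mem[0x77]=0xc6, sp=0x77
prologue: push r3 → mem[0x76]=0x70, sp=0x76
body[0] mov  r5, r1 → r5=0xe8
body[1] mov  r2, r5 → r2=0xe8
body[2] xor  r5, r0, r5 → r5=0x1b
body[3] sub  r5, r1, #43 → r5=0xbd
body[4] add  r3, r1, r2 → r3=0xd0
body[5] sub  r5, r2, r6 → r5=0xf4
body[6] xor  r3, r5, r5 → r3=0x00
epilogue: pop r3=0x70, sp=0x77
epilogue: pop r2=0xc6, sp=0x78
r2 is callee-saved → restored

REG = 0xc6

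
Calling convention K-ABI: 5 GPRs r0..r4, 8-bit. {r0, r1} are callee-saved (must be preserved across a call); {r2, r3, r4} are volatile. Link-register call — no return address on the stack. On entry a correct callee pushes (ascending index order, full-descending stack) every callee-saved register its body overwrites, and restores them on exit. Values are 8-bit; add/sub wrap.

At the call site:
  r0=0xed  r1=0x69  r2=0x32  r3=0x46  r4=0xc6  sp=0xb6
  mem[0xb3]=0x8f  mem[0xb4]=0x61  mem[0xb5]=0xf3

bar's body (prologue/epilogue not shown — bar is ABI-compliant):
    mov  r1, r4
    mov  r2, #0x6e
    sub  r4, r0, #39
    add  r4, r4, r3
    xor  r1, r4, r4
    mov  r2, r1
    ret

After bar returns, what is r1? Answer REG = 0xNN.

REG = 0x69

prologue: push r1 → mem[0xb5]=0x69, sp=0xb5
body[0] mov  r1, r4 → r1=0xc6
body[1] mov  r2, #0x6e → r2=0x6e
body[2] sub  r4, r0, #39 → r4=0xc6
body[3] add  r4, r4, r3 → r4=0x0c
body[4] xor  r1, r4, r4 → r1=0x00
body[5] mov  r2, r1 → r2=0x00
epilogue: pop r1=0x69, sp=0xb6
r1 is callee-saved → restored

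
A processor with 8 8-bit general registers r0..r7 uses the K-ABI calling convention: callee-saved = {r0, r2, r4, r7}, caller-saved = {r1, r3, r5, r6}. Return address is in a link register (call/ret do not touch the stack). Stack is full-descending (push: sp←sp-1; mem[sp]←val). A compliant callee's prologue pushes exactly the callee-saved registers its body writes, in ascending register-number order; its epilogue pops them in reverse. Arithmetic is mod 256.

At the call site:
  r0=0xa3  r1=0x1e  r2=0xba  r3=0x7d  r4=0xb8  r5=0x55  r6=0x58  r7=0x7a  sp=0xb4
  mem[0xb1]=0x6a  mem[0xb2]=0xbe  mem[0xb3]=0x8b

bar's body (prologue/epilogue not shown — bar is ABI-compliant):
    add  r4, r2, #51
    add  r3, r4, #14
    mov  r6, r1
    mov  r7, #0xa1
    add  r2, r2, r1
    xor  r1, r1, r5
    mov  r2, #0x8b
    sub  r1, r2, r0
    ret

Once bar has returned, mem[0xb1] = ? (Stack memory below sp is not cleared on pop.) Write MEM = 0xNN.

MEM = 0x7a

prologue: push r2 -> mem[0xb3]=0xba, sp=0xb3
prologue: push r4 -> mem[0xb2]=0xb8, sp=0xb2
prologue: push r7 -> mem[0xb1]=0x7a, sp=0xb1
body[0] add  r4, r2, #51 -> r4=0xed
body[1] add  r3, r4, #14 -> r3=0xfb
body[2] mov  r6, r1 -> r6=0x1e
body[3] mov  r7, #0xa1 -> r7=0xa1
body[4] add  r2, r2, r1 -> r2=0xd8
body[5] xor  r1, r1, r5 -> r1=0x4b
body[6] mov  r2, #0x8b -> r2=0x8b
body[7] sub  r1, r2, r0 -> r1=0xe8
epilogue: pop r7=0x7a, sp=0xb2
epilogue: pop r4=0xb8, sp=0xb3
epilogue: pop r2=0xba, sp=0xb4
prologue pushed ['r2', 'r4', 'r7'] at ['0xb3', '0xb2', '0xb1']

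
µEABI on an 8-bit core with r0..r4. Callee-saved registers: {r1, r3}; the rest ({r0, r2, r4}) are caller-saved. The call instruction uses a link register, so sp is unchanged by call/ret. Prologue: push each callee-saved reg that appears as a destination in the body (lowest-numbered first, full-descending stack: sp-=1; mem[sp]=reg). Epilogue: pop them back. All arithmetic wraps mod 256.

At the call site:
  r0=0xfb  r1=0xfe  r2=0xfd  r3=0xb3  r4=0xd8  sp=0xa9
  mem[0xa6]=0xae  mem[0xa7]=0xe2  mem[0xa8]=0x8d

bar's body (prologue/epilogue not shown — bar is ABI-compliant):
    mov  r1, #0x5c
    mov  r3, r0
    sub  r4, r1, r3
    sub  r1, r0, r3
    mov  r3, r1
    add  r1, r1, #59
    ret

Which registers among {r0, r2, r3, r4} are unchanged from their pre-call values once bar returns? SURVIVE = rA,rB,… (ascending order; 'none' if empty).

SURVIVE = r0,r2,r3

prologue: push r1 -> mem[0xa8]=0xfe, sp=0xa8
prologue: push r3 -> mem[0xa7]=0xb3, sp=0xa7
body[0] mov  r1, #0x5c -> r1=0x5c
body[1] mov  r3, r0 -> r3=0xfb
body[2] sub  r4, r1, r3 -> r4=0x61
body[3] sub  r1, r0, r3 -> r1=0x00
body[4] mov  r3, r1 -> r3=0x00
body[5] add  r1, r1, #59 -> r1=0x3b
epilogue: pop r3=0xb3, sp=0xa8
epilogue: pop r1=0xfe, sp=0xa9
r0: caller-saved, written=False
r2: caller-saved, written=False
r3: callee-saved, written=True
r4: caller-saved, written=True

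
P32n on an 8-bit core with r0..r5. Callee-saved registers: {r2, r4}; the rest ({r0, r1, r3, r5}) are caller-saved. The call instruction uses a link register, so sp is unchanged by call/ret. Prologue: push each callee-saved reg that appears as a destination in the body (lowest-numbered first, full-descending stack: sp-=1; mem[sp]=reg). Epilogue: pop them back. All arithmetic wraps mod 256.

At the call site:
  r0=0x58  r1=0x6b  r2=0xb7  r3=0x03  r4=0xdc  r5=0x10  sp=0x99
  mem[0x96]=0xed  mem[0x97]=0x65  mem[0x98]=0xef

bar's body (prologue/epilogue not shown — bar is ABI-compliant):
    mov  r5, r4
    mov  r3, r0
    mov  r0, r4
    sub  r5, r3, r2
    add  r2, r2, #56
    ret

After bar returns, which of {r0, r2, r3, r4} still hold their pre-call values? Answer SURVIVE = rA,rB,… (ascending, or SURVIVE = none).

SURVIVE = r2,r4

prologue: push r2 → mem[0x98]=0xb7, sp=0x98
body[0] mov  r5, r4 → r5=0xdc
body[1] mov  r3, r0 → r3=0x58
body[2] mov  r0, r4 → r0=0xdc
body[3] sub  r5, r3, r2 → r5=0xa1
body[4] add  r2, r2, #56 → r2=0xef
epilogue: pop r2=0xb7, sp=0x99
r0: caller-saved, written=True
r2: callee-saved, written=True
r3: caller-saved, written=True
r4: callee-saved, written=False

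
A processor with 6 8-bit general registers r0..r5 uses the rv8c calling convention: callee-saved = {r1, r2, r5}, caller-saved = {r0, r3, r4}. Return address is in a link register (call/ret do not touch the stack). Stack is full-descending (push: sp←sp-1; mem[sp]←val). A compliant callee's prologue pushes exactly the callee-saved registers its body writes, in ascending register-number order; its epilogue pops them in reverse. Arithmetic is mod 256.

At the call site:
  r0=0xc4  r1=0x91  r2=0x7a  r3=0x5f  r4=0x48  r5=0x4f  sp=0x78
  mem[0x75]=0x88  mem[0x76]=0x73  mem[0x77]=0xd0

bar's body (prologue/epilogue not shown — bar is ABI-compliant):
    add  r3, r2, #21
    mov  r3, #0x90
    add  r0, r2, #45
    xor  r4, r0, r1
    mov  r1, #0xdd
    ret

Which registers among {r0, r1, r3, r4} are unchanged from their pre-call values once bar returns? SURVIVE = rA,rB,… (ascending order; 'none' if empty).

SURVIVE = r1

prologue: push r1 → mem[0x77]=0x91, sp=0x77
body[0] add  r3, r2, #21 → r3=0x8f
body[1] mov  r3, #0x90 → r3=0x90
body[2] add  r0, r2, #45 → r0=0xa7
body[3] xor  r4, r0, r1 → r4=0x36
body[4] mov  r1, #0xdd → r1=0xdd
epilogue: pop r1=0x91, sp=0x78
r0: caller-saved, written=True
r1: callee-saved, written=True
r3: caller-saved, written=True
r4: caller-saved, written=True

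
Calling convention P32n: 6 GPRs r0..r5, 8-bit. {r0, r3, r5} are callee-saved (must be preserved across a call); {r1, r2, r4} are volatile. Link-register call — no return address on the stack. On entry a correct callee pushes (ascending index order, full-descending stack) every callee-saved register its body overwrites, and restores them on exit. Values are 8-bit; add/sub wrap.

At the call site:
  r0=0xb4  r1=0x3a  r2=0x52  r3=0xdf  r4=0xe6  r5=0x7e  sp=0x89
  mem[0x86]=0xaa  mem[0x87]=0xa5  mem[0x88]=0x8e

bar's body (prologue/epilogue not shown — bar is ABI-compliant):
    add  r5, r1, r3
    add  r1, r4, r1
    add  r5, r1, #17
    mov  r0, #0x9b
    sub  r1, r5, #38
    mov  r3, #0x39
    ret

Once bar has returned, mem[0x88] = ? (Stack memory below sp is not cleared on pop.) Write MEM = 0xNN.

prologue: push r0 -> mem[0x88]=0xb4, sp=0x88
prologue: push r3 -> mem[0x87]=0xdf, sp=0x87
prologue: push r5 -> mem[0x86]=0x7e, sp=0x86
body[0] add  r5, r1, r3 -> r5=0x19
body[1] add  r1, r4, r1 -> r1=0x20
body[2] add  r5, r1, #17 -> r5=0x31
body[3] mov  r0, #0x9b -> r0=0x9b
body[4] sub  r1, r5, #38 -> r1=0x0b
body[5] mov  r3, #0x39 -> r3=0x39
epilogue: pop r5=0x7e, sp=0x87
epilogue: pop r3=0xdf, sp=0x88
epilogue: pop r0=0xb4, sp=0x89
prologue pushed ['r0', 'r3', 'r5'] at ['0x88', '0x87', '0x86']

MEM = 0xb4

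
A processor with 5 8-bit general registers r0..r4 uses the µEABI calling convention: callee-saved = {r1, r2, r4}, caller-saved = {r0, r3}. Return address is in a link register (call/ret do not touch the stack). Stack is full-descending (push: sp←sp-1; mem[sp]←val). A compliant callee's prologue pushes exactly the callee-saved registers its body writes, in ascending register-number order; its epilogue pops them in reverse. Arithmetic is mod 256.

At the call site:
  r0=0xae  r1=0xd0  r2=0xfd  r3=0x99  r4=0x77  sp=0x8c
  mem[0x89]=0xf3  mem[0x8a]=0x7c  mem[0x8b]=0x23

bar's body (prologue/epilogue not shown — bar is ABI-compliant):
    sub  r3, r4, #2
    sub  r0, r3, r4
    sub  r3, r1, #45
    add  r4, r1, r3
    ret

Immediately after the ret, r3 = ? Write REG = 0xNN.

prologue: push r4 → mem[0x8b]=0x77, sp=0x8b
body[0] sub  r3, r4, #2 → r3=0x75
body[1] sub  r0, r3, r4 → r0=0xfe
body[2] sub  r3, r1, #45 → r3=0xa3
body[3] add  r4, r1, r3 → r4=0x73
epilogue: pop r4=0x77, sp=0x8c
r3 is caller-saved → body value

REG = 0xa3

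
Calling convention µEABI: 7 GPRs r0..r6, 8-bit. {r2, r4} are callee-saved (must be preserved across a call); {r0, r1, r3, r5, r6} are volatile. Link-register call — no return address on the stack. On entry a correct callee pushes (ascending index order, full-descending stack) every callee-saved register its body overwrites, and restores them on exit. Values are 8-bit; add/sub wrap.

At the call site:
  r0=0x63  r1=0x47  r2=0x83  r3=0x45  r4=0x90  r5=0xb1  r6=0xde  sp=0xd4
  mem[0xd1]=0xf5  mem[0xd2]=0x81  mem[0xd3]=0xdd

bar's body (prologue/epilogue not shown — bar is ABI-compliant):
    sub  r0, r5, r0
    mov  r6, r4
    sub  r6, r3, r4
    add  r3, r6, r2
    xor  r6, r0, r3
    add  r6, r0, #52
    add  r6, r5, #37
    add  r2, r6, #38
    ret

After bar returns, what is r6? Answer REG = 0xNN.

prologue: push r2 → mem[0xd3]=0x83, sp=0xd3
body[0] sub  r0, r5, r0 → r0=0x4e
body[1] mov  r6, r4 → r6=0x90
body[2] sub  r6, r3, r4 → r6=0xb5
body[3] add  r3, r6, r2 → r3=0x38
body[4] xor  r6, r0, r3 → r6=0x76
body[5] add  r6, r0, #52 → r6=0x82
body[6] add  r6, r5, #37 → r6=0xd6
body[7] add  r2, r6, #38 → r2=0xfc
epilogue: pop r2=0x83, sp=0xd4
r6 is caller-saved → body value

REG = 0xd6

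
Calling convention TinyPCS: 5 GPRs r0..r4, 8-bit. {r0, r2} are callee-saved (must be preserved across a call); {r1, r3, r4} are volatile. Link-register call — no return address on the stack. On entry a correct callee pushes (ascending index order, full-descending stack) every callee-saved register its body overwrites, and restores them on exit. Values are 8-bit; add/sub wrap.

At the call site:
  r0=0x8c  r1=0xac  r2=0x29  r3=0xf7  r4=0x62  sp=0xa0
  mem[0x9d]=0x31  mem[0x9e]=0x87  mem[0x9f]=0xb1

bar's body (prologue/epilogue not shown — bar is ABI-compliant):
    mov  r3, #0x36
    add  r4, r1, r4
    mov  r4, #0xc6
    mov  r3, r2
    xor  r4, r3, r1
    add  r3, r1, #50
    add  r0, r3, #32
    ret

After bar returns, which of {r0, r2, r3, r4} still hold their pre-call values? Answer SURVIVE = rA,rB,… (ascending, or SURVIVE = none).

prologue: push r0 -> mem[0x9f]=0x8c, sp=0x9f
body[0] mov  r3, #0x36 -> r3=0x36
body[1] add  r4, r1, r4 -> r4=0x0e
body[2] mov  r4, #0xc6 -> r4=0xc6
body[3] mov  r3, r2 -> r3=0x29
body[4] xor  r4, r3, r1 -> r4=0x85
body[5] add  r3, r1, #50 -> r3=0xde
body[6] add  r0, r3, #32 -> r0=0xfe
epilogue: pop r0=0x8c, sp=0xa0
r0: callee-saved, written=True
r2: callee-saved, written=False
r3: caller-saved, written=True
r4: caller-saved, written=True

SURVIVE = r0,r2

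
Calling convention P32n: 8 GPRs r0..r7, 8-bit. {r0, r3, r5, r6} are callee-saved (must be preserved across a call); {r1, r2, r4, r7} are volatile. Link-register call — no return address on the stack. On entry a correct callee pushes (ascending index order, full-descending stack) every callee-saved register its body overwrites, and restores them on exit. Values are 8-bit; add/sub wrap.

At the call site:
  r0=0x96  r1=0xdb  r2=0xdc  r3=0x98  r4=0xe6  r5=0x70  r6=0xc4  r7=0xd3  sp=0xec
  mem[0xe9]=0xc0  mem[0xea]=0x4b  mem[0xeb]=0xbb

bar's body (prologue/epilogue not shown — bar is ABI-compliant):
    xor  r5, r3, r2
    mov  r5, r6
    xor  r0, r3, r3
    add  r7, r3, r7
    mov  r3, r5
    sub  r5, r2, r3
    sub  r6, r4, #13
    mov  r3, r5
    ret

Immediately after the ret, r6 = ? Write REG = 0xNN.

REG = 0xc4

prologue: push r0 → mem[0xeb]=0x96, sp=0xeb
prologue: push r3 → mem[0xea]=0x98, sp=0xea
prologue: push r5 → mem[0xe9]=0x70, sp=0xe9
prologue: push r6 → mem[0xe8]=0xc4, sp=0xe8
body[0] xor  r5, r3, r2 → r5=0x44
body[1] mov  r5, r6 → r5=0xc4
body[2] xor  r0, r3, r3 → r0=0x00
body[3] add  r7, r3, r7 → r7=0x6b
body[4] mov  r3, r5 → r3=0xc4
body[5] sub  r5, r2, r3 → r5=0x18
body[6] sub  r6, r4, #13 → r6=0xd9
body[7] mov  r3, r5 → r3=0x18
epilogue: pop r6=0xc4, sp=0xe9
epilogue: pop r5=0x70, sp=0xea
epilogue: pop r3=0x98, sp=0xeb
epilogue: pop r0=0x96, sp=0xec
r6 is callee-saved → restored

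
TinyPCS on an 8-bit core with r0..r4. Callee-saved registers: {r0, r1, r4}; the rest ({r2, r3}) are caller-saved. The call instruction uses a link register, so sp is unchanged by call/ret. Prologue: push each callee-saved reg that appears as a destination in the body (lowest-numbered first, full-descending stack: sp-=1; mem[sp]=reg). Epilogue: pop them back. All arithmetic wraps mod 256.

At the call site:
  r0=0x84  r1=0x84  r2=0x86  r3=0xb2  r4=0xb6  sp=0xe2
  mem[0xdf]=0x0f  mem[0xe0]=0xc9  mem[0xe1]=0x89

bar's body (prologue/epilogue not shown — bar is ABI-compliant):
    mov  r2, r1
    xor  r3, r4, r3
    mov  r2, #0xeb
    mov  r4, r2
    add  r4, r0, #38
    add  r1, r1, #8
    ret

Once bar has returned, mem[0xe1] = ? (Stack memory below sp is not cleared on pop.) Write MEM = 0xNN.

prologue: push r1 → mem[0xe1]=0x84, sp=0xe1
prologue: push r4 → mem[0xe0]=0xb6, sp=0xe0
body[0] mov  r2, r1 → r2=0x84
body[1] xor  r3, r4, r3 → r3=0x04
body[2] mov  r2, #0xeb → r2=0xeb
body[3] mov  r4, r2 → r4=0xeb
body[4] add  r4, r0, #38 → r4=0xaa
body[5] add  r1, r1, #8 → r1=0x8c
epilogue: pop r4=0xb6, sp=0xe1
epilogue: pop r1=0x84, sp=0xe2
prologue pushed ['r1', 'r4'] at ['0xe1', '0xe0']

MEM = 0x84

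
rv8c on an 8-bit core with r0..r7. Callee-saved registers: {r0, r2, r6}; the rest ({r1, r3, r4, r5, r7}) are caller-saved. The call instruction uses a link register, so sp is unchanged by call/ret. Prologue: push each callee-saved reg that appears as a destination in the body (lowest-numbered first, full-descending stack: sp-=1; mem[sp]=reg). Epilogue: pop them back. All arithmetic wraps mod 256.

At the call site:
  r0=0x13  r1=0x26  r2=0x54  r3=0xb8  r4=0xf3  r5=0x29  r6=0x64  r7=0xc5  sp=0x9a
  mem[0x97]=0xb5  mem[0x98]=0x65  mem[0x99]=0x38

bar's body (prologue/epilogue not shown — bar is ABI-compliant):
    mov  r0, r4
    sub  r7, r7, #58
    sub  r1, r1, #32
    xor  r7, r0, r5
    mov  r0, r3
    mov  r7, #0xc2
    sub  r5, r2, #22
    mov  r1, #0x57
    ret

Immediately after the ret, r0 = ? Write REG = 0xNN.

REG = 0x13

prologue: push r0 → mem[0x99]=0x13, sp=0x99
body[0] mov  r0, r4 → r0=0xf3
body[1] sub  r7, r7, #58 → r7=0x8b
body[2] sub  r1, r1, #32 → r1=0x06
body[3] xor  r7, r0, r5 → r7=0xda
body[4] mov  r0, r3 → r0=0xb8
body[5] mov  r7, #0xc2 → r7=0xc2
body[6] sub  r5, r2, #22 → r5=0x3e
body[7] mov  r1, #0x57 → r1=0x57
epilogue: pop r0=0x13, sp=0x9a
r0 is callee-saved → restored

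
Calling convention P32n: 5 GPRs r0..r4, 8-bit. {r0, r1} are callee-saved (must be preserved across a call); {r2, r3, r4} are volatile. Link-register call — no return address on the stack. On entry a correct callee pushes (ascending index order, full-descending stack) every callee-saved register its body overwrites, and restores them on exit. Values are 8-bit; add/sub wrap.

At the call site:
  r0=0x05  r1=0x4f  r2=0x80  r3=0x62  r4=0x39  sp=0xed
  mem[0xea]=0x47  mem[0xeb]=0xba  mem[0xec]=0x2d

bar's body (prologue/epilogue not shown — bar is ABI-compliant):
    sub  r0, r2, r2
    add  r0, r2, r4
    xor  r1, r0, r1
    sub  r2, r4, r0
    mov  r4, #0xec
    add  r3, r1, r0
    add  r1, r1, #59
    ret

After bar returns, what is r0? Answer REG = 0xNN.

REG = 0x05

prologue: push r0 -> mem[0xec]=0x05, sp=0xec
prologue: push r1 -> mem[0xeb]=0x4f, sp=0xeb
body[0] sub  r0, r2, r2 -> r0=0x00
body[1] add  r0, r2, r4 -> r0=0xb9
body[2] xor  r1, r0, r1 -> r1=0xf6
body[3] sub  r2, r4, r0 -> r2=0x80
body[4] mov  r4, #0xec -> r4=0xec
body[5] add  r3, r1, r0 -> r3=0xaf
body[6] add  r1, r1, #59 -> r1=0x31
epilogue: pop r1=0x4f, sp=0xec
epilogue: pop r0=0x05, sp=0xed
r0 is callee-saved -> restored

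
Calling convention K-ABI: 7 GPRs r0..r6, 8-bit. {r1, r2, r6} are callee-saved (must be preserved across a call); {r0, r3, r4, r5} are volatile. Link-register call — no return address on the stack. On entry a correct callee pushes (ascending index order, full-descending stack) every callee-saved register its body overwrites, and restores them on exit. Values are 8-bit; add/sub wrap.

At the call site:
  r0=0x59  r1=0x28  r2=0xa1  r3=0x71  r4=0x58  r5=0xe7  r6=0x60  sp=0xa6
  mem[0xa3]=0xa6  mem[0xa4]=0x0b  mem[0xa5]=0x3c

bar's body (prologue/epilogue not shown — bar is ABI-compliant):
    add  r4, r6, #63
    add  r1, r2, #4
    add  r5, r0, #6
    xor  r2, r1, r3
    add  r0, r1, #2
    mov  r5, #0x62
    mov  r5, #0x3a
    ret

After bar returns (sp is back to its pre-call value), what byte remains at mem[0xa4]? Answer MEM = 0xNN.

prologue: push r1 → mem[0xa5]=0x28, sp=0xa5
prologue: push r2 → mem[0xa4]=0xa1, sp=0xa4
body[0] add  r4, r6, #63 → r4=0x9f
body[1] add  r1, r2, #4 → r1=0xa5
body[2] add  r5, r0, #6 → r5=0x5f
body[3] xor  r2, r1, r3 → r2=0xd4
body[4] add  r0, r1, #2 → r0=0xa7
body[5] mov  r5, #0x62 → r5=0x62
body[6] mov  r5, #0x3a → r5=0x3a
epilogue: pop r2=0xa1, sp=0xa5
epilogue: pop r1=0x28, sp=0xa6
prologue pushed ['r1', 'r2'] at ['0xa5', '0xa4']

MEM = 0xa1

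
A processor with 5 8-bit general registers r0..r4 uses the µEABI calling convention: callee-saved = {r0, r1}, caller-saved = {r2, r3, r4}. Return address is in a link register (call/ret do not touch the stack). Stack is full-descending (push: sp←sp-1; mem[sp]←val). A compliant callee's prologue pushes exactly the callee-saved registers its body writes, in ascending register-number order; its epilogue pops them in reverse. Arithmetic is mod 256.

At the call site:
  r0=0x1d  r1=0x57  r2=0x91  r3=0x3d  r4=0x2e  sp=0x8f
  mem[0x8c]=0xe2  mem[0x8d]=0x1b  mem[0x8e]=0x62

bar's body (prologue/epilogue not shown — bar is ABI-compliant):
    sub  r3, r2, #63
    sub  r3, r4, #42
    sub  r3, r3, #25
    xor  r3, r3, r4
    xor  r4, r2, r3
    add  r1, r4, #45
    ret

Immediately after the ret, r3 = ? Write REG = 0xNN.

prologue: push r1 -> mem[0x8e]=0x57, sp=0x8e
body[0] sub  r3, r2, #63 -> r3=0x52
body[1] sub  r3, r4, #42 -> r3=0x04
body[2] sub  r3, r3, #25 -> r3=0xeb
body[3] xor  r3, r3, r4 -> r3=0xc5
body[4] xor  r4, r2, r3 -> r4=0x54
body[5] add  r1, r4, #45 -> r1=0x81
epilogue: pop r1=0x57, sp=0x8f
r3 is caller-saved -> body value

REG = 0xc5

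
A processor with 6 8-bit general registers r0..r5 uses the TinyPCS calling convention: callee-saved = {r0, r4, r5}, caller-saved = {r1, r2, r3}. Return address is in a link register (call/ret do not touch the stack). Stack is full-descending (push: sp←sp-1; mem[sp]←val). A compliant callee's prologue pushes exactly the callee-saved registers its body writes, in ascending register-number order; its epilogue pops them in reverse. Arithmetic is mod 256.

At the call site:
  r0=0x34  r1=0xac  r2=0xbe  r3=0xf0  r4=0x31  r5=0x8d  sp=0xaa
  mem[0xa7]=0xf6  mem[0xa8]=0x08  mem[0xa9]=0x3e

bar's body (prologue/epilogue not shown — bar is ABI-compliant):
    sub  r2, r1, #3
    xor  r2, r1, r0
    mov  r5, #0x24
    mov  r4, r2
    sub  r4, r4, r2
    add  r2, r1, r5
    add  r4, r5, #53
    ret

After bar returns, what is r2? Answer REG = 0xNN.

REG = 0xd0

prologue: push r4 → mem[0xa9]=0x31, sp=0xa9
prologue: push r5 → mem[0xa8]=0x8d, sp=0xa8
body[0] sub  r2, r1, #3 → r2=0xa9
body[1] xor  r2, r1, r0 → r2=0x98
body[2] mov  r5, #0x24 → r5=0x24
body[3] mov  r4, r2 → r4=0x98
body[4] sub  r4, r4, r2 → r4=0x00
body[5] add  r2, r1, r5 → r2=0xd0
body[6] add  r4, r5, #53 → r4=0x59
epilogue: pop r5=0x8d, sp=0xa9
epilogue: pop r4=0x31, sp=0xaa
r2 is caller-saved → body value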